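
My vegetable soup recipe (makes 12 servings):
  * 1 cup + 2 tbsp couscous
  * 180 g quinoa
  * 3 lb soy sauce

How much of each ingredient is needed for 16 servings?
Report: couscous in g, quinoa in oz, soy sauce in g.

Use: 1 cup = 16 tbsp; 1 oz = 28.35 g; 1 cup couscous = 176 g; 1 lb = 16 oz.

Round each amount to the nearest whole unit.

couscous: 264 g; quinoa: 8 oz; soy sauce: 1814 g

Scaling factor: 16/12 = 4/3.
couscous: (1 cup + 2 tbsp = 1.125 cup) × 4/3 × 176 g/cup = 264 g
quinoa: 180 g × 4/3 ÷ 28.35 g/oz ≈ 8 oz
soy sauce: 3 lb × 4/3 × 16 oz/lb × 28.35 g/oz ≈ 1814 g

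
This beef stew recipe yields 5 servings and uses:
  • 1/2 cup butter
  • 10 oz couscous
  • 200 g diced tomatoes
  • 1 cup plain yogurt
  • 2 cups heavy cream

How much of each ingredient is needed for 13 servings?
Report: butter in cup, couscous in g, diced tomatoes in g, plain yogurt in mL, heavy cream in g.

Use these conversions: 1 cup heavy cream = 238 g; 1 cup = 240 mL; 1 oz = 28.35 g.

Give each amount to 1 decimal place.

butter: 1.3 cup; couscous: 737.1 g; diced tomatoes: 520.0 g; plain yogurt: 624.0 mL; heavy cream: 1237.6 g

Scaling factor: 13/5 = 2.6.
butter: 0.5 cup × 13/5 = 1.3 cup
couscous: 10 oz × 13/5 × 28.35 g/oz = 737.1 g
diced tomatoes: 200 g × 13/5 = 520.0 g
plain yogurt: 1 cup × 13/5 × 240 mL/cup = 624.0 mL
heavy cream: 2 cup × 13/5 × 238 g/cup = 1237.6 g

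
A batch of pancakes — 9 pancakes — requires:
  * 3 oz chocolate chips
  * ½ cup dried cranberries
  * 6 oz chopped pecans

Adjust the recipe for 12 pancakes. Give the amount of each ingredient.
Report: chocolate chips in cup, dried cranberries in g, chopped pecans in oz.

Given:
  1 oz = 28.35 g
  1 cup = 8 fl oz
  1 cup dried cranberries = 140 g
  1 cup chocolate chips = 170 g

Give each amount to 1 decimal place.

chocolate chips: 0.7 cup; dried cranberries: 93.3 g; chopped pecans: 8.0 oz

Scaling factor: 12/9 = 4/3.
chocolate chips: 3 oz × 4/3 × 28.35 g/oz ÷ 170 g/cup ≈ 0.7 cup
dried cranberries: 0.5 cup × 4/3 × 140 g/cup ≈ 93.3 g
chopped pecans: 6 oz × 4/3 = 8.0 oz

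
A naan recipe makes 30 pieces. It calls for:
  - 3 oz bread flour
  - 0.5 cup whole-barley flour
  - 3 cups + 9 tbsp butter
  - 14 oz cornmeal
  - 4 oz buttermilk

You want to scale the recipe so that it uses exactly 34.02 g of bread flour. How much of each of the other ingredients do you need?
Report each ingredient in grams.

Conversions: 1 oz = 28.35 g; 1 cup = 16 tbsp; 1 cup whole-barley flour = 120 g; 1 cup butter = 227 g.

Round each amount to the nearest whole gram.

whole-barley flour: 24 g; butter: 323 g; cornmeal: 159 g; buttermilk: 45 g

The original recipe has 85.05 g of bread flour, so the scaling factor is 34.02 ÷ 85.05 = 2/5 = 0.4.
whole-barley flour: 0.5 cup × 2/5 × 120 g/cup = 24 g
butter: (3 cup + 9 tbsp = 3.5625 cup) × 2/5 × 227 g/cup ≈ 323 g
cornmeal: 14 oz × 2/5 × 28.35 g/oz ≈ 159 g
buttermilk: 4 oz × 2/5 × 28.35 g/oz ≈ 45 g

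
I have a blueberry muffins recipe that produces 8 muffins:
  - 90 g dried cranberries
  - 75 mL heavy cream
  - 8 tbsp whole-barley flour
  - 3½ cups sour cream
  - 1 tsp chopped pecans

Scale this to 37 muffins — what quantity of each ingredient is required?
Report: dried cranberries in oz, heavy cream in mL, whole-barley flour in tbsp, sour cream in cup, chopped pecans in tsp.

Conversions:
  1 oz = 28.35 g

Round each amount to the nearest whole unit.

Scaling factor: 37/8 = 4.625.
dried cranberries: 90 g × 37/8 ÷ 28.35 g/oz ≈ 15 oz
heavy cream: 75 mL × 37/8 ≈ 347 mL
whole-barley flour: 8 tbsp × 37/8 = 37 tbsp
sour cream: 3.5 cup × 37/8 ≈ 16 cup
chopped pecans: 1 tsp × 37/8 ≈ 5 tsp

dried cranberries: 15 oz; heavy cream: 347 mL; whole-barley flour: 37 tbsp; sour cream: 16 cup; chopped pecans: 5 tsp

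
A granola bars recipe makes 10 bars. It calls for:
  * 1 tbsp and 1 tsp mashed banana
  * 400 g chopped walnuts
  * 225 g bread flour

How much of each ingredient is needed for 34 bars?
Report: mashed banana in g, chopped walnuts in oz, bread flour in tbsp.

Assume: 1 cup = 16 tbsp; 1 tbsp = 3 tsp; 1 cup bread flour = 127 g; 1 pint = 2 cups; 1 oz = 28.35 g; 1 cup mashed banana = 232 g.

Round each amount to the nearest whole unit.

Scaling factor: 34/10 = 17/5 = 3.4.
mashed banana: (1 tbsp + 1 tsp = 4/3 tbsp) × 17/5 ÷ 16 tbsp/cup × 232 g/cup ≈ 66 g
chopped walnuts: 400 g × 17/5 ÷ 28.35 g/oz ≈ 48 oz
bread flour: 225 g × 17/5 ÷ 127 g/cup × 16 tbsp/cup ≈ 96 tbsp

mashed banana: 66 g; chopped walnuts: 48 oz; bread flour: 96 tbsp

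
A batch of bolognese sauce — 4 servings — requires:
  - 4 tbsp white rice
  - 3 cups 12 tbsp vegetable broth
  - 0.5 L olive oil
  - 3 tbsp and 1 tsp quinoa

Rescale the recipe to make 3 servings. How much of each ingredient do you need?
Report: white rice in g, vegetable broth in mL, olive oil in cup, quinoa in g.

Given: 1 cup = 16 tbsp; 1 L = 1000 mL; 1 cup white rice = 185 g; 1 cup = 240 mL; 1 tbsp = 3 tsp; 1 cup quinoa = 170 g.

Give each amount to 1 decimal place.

Scaling factor: 3/4 = 0.75.
white rice: 4 tbsp × 3/4 ÷ 16 tbsp/cup × 185 g/cup ≈ 34.7 g
vegetable broth: (3 cup + 12 tbsp = 3.75 cup) × 3/4 × 240 mL/cup = 675.0 mL
olive oil: 0.5 L × 3/4 × 1000 mL/L ÷ 240 mL/cup ≈ 1.6 cup
quinoa: (3 tbsp + 1 tsp = 10/3 tbsp) × 3/4 ÷ 16 tbsp/cup × 170 g/cup ≈ 26.6 g

white rice: 34.7 g; vegetable broth: 675.0 mL; olive oil: 1.6 cup; quinoa: 26.6 g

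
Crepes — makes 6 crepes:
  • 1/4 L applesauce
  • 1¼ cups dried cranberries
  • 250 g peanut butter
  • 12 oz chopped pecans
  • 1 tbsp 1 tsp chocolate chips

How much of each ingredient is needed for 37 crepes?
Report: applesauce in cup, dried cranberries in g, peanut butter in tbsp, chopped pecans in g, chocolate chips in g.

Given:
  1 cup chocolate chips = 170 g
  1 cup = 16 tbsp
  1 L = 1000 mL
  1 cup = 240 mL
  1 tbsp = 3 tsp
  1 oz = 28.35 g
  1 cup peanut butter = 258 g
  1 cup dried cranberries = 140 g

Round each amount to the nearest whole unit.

applesauce: 6 cup; dried cranberries: 1079 g; peanut butter: 96 tbsp; chopped pecans: 2098 g; chocolate chips: 87 g

Scaling factor: 37/6.
applesauce: 0.25 L × 37/6 × 1000 mL/L ÷ 240 mL/cup ≈ 6 cup
dried cranberries: 1.25 cup × 37/6 × 140 g/cup ≈ 1079 g
peanut butter: 250 g × 37/6 ÷ 258 g/cup × 16 tbsp/cup ≈ 96 tbsp
chopped pecans: 12 oz × 37/6 × 28.35 g/oz ≈ 2098 g
chocolate chips: (1 tbsp + 1 tsp = 4/3 tbsp) × 37/6 ÷ 16 tbsp/cup × 170 g/cup ≈ 87 g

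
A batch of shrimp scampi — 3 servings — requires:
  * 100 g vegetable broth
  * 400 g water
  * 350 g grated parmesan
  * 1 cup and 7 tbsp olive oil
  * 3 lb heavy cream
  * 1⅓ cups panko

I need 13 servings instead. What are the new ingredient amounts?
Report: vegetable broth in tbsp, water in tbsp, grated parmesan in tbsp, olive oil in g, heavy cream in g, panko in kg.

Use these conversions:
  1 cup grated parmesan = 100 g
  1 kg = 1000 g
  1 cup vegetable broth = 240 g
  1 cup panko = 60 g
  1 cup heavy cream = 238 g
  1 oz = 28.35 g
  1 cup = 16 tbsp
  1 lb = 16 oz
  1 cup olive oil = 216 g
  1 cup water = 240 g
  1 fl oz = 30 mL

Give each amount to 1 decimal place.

Scaling factor: 13/3.
vegetable broth: 100 g × 13/3 ÷ 240 g/cup × 16 tbsp/cup ≈ 28.9 tbsp
water: 400 g × 13/3 ÷ 240 g/cup × 16 tbsp/cup ≈ 115.6 tbsp
grated parmesan: 350 g × 13/3 ÷ 100 g/cup × 16 tbsp/cup ≈ 242.7 tbsp
olive oil: (1 cup + 7 tbsp = 1.4375 cup) × 13/3 × 216 g/cup = 1345.5 g
heavy cream: 3 lb × 13/3 × 16 oz/lb × 28.35 g/oz = 5896.8 g
panko: 4/3 cup × 13/3 × 60 g/cup ÷ 1000 g/kg ≈ 0.3 kg

vegetable broth: 28.9 tbsp; water: 115.6 tbsp; grated parmesan: 242.7 tbsp; olive oil: 1345.5 g; heavy cream: 5896.8 g; panko: 0.3 kg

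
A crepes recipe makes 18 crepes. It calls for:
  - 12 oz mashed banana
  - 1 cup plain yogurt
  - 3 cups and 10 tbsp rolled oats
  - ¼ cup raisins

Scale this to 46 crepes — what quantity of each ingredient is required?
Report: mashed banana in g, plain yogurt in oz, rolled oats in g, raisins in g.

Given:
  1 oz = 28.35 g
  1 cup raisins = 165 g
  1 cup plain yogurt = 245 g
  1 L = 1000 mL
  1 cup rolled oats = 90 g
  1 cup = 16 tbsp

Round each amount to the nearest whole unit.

Scaling factor: 46/18 = 23/9.
mashed banana: 12 oz × 23/9 × 28.35 g/oz ≈ 869 g
plain yogurt: 1 cup × 23/9 × 245 g/cup ÷ 28.35 g/oz ≈ 22 oz
rolled oats: (3 cup + 10 tbsp = 3.625 cup) × 23/9 × 90 g/cup ≈ 834 g
raisins: 0.25 cup × 23/9 × 165 g/cup ≈ 105 g

mashed banana: 869 g; plain yogurt: 22 oz; rolled oats: 834 g; raisins: 105 g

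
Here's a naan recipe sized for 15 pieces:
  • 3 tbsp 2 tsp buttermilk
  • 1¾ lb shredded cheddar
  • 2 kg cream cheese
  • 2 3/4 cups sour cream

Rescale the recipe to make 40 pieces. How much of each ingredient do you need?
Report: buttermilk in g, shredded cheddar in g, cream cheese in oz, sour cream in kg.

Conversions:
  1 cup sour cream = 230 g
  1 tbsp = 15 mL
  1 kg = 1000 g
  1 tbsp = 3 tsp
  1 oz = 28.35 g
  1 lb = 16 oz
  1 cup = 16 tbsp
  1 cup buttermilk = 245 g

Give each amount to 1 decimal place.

Scaling factor: 40/15 = 8/3.
buttermilk: (3 tbsp + 2 tsp = 11/3 tbsp) × 8/3 ÷ 16 tbsp/cup × 245 g/cup ≈ 149.7 g
shredded cheddar: 1.75 lb × 8/3 × 16 oz/lb × 28.35 g/oz = 2116.8 g
cream cheese: 2 kg × 8/3 × 1000 g/kg ÷ 28.35 g/oz ≈ 188.1 oz
sour cream: 2.75 cup × 8/3 × 230 g/cup ÷ 1000 g/kg ≈ 1.7 kg

buttermilk: 149.7 g; shredded cheddar: 2116.8 g; cream cheese: 188.1 oz; sour cream: 1.7 kg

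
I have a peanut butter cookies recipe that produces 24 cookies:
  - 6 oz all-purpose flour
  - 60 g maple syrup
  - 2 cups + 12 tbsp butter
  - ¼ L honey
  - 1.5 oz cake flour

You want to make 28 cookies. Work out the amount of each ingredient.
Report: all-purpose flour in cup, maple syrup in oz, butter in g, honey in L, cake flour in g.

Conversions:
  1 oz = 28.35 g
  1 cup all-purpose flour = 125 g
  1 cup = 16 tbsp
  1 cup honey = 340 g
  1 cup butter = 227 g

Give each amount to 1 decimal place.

all-purpose flour: 1.6 cup; maple syrup: 2.5 oz; butter: 728.3 g; honey: 0.3 L; cake flour: 49.6 g

Scaling factor: 28/24 = 7/6.
all-purpose flour: 6 oz × 7/6 × 28.35 g/oz ÷ 125 g/cup ≈ 1.6 cup
maple syrup: 60 g × 7/6 ÷ 28.35 g/oz ≈ 2.5 oz
butter: (2 cup + 12 tbsp = 2.75 cup) × 7/6 × 227 g/cup ≈ 728.3 g
honey: 0.25 L × 7/6 ≈ 0.3 L
cake flour: 1.5 oz × 7/6 × 28.35 g/oz ≈ 49.6 g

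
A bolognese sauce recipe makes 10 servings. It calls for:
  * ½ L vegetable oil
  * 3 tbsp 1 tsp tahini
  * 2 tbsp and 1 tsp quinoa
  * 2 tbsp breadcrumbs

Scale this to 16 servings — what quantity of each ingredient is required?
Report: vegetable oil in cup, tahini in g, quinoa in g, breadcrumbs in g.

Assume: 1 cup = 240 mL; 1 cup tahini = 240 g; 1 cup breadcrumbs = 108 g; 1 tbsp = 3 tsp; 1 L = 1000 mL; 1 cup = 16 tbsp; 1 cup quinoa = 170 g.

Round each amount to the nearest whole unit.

vegetable oil: 3 cup; tahini: 80 g; quinoa: 40 g; breadcrumbs: 22 g

Scaling factor: 16/10 = 8/5 = 1.6.
vegetable oil: 0.5 L × 8/5 × 1000 mL/L ÷ 240 mL/cup ≈ 3 cup
tahini: (3 tbsp + 1 tsp = 10/3 tbsp) × 8/5 ÷ 16 tbsp/cup × 240 g/cup = 80 g
quinoa: (2 tbsp + 1 tsp = 7/3 tbsp) × 8/5 ÷ 16 tbsp/cup × 170 g/cup ≈ 40 g
breadcrumbs: 2 tbsp × 8/5 ÷ 16 tbsp/cup × 108 g/cup ≈ 22 g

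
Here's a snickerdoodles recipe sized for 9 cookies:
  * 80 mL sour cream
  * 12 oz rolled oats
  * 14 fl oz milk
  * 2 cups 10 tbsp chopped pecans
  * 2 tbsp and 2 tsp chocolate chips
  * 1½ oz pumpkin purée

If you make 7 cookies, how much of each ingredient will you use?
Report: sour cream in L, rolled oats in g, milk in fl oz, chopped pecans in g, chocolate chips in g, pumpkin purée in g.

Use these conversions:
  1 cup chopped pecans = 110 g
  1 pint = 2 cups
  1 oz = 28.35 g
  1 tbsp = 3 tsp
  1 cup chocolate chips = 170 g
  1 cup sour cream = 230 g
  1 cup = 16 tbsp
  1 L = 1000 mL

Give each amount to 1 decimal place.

Scaling factor: 7/9.
sour cream: 80 mL × 7/9 ÷ 1000 mL/L ≈ 0.1 L
rolled oats: 12 oz × 7/9 × 28.35 g/oz = 264.6 g
milk: 14 fl oz × 7/9 ≈ 10.9 fl oz
chopped pecans: (2 cup + 10 tbsp = 2.625 cup) × 7/9 × 110 g/cup ≈ 224.6 g
chocolate chips: (2 tbsp + 2 tsp = 8/3 tbsp) × 7/9 ÷ 16 tbsp/cup × 170 g/cup ≈ 22.0 g
pumpkin purée: 1.5 oz × 7/9 × 28.35 g/oz ≈ 33.1 g

sour cream: 0.1 L; rolled oats: 264.6 g; milk: 10.9 fl oz; chopped pecans: 224.6 g; chocolate chips: 22.0 g; pumpkin purée: 33.1 g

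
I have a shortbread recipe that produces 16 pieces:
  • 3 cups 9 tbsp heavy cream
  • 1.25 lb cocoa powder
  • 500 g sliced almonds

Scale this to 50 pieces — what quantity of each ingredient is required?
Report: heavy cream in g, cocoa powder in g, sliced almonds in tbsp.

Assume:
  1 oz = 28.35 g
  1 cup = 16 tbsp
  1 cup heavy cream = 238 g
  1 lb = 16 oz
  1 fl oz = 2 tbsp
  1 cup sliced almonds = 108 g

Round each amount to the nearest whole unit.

Scaling factor: 50/16 = 25/8 = 3.125.
heavy cream: (3 cup + 9 tbsp = 3.5625 cup) × 25/8 × 238 g/cup ≈ 2650 g
cocoa powder: 1.25 lb × 25/8 × 16 oz/lb × 28.35 g/oz ≈ 1772 g
sliced almonds: 500 g × 25/8 ÷ 108 g/cup × 16 tbsp/cup ≈ 231 tbsp

heavy cream: 2650 g; cocoa powder: 1772 g; sliced almonds: 231 tbsp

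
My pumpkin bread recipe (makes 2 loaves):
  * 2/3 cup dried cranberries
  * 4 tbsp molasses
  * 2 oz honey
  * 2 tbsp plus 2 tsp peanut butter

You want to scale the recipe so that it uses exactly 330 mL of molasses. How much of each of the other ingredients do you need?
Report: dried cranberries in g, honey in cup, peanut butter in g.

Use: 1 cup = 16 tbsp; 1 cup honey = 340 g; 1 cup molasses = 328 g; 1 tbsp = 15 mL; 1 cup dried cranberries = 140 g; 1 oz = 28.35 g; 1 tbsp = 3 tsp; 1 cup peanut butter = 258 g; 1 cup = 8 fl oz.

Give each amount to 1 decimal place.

The original recipe has 60 mL of molasses, so the scaling factor is 330 ÷ 60 = 11/2 = 5.5.
dried cranberries: 2/3 cup × 11/2 × 140 g/cup ≈ 513.3 g
honey: 2 oz × 11/2 × 28.35 g/oz ÷ 340 g/cup ≈ 0.9 cup
peanut butter: (2 tbsp + 2 tsp = 8/3 tbsp) × 11/2 ÷ 16 tbsp/cup × 258 g/cup = 236.5 g

dried cranberries: 513.3 g; honey: 0.9 cup; peanut butter: 236.5 g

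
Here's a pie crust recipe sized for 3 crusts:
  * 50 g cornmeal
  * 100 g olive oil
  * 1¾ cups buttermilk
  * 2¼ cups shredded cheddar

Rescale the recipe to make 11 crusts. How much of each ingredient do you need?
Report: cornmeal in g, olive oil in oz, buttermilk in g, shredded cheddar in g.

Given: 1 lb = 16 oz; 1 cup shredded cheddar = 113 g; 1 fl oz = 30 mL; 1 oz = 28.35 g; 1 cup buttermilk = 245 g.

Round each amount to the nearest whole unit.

Scaling factor: 11/3.
cornmeal: 50 g × 11/3 ≈ 183 g
olive oil: 100 g × 11/3 ÷ 28.35 g/oz ≈ 13 oz
buttermilk: 1.75 cup × 11/3 × 245 g/cup ≈ 1572 g
shredded cheddar: 2.25 cup × 11/3 × 113 g/cup ≈ 932 g

cornmeal: 183 g; olive oil: 13 oz; buttermilk: 1572 g; shredded cheddar: 932 g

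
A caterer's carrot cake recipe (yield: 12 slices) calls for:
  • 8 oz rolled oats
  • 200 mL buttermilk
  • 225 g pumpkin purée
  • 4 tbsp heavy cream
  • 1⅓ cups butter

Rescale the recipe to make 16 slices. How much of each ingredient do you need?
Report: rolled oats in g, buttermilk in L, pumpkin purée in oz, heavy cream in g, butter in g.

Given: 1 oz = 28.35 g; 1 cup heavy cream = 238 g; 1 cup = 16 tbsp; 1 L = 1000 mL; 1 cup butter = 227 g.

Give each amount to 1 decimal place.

rolled oats: 302.4 g; buttermilk: 0.3 L; pumpkin purée: 10.6 oz; heavy cream: 79.3 g; butter: 403.6 g

Scaling factor: 16/12 = 4/3.
rolled oats: 8 oz × 4/3 × 28.35 g/oz = 302.4 g
buttermilk: 200 mL × 4/3 ÷ 1000 mL/L ≈ 0.3 L
pumpkin purée: 225 g × 4/3 ÷ 28.35 g/oz ≈ 10.6 oz
heavy cream: 4 tbsp × 4/3 ÷ 16 tbsp/cup × 238 g/cup ≈ 79.3 g
butter: 4/3 cup × 4/3 × 227 g/cup ≈ 403.6 g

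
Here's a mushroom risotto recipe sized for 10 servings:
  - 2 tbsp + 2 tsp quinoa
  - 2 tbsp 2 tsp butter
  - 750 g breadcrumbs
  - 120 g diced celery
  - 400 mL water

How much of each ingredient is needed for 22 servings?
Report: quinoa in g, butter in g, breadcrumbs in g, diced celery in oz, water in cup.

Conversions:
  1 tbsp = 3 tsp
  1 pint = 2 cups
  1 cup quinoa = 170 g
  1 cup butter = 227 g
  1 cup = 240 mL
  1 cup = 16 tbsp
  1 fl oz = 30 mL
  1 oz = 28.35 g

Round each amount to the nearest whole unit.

Scaling factor: 22/10 = 11/5 = 2.2.
quinoa: (2 tbsp + 2 tsp = 8/3 tbsp) × 11/5 ÷ 16 tbsp/cup × 170 g/cup ≈ 62 g
butter: (2 tbsp + 2 tsp = 8/3 tbsp) × 11/5 ÷ 16 tbsp/cup × 227 g/cup ≈ 83 g
breadcrumbs: 750 g × 11/5 = 1650 g
diced celery: 120 g × 11/5 ÷ 28.35 g/oz ≈ 9 oz
water: 400 mL × 11/5 ÷ 240 mL/cup ≈ 4 cup

quinoa: 62 g; butter: 83 g; breadcrumbs: 1650 g; diced celery: 9 oz; water: 4 cup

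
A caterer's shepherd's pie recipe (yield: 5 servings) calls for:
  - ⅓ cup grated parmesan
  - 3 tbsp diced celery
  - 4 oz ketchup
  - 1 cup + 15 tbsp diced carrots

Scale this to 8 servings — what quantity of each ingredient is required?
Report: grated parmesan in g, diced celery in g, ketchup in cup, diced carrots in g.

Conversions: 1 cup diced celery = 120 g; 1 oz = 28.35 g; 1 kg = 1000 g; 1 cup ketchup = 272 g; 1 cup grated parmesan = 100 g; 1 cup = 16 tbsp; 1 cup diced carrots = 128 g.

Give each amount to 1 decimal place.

Scaling factor: 8/5 = 1.6.
grated parmesan: 1/3 cup × 8/5 × 100 g/cup ≈ 53.3 g
diced celery: 3 tbsp × 8/5 ÷ 16 tbsp/cup × 120 g/cup = 36.0 g
ketchup: 4 oz × 8/5 × 28.35 g/oz ÷ 272 g/cup ≈ 0.7 cup
diced carrots: (1 cup + 15 tbsp = 1.9375 cup) × 8/5 × 128 g/cup = 396.8 g

grated parmesan: 53.3 g; diced celery: 36.0 g; ketchup: 0.7 cup; diced carrots: 396.8 g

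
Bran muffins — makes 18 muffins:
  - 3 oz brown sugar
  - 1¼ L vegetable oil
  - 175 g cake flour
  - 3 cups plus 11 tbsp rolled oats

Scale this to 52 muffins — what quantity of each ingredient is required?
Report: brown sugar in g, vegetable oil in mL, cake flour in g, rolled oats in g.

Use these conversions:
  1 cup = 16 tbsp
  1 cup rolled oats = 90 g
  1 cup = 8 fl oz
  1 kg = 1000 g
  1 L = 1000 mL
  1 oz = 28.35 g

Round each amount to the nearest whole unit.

brown sugar: 246 g; vegetable oil: 3611 mL; cake flour: 506 g; rolled oats: 959 g

Scaling factor: 52/18 = 26/9.
brown sugar: 3 oz × 26/9 × 28.35 g/oz ≈ 246 g
vegetable oil: 1.25 L × 26/9 × 1000 mL/L ≈ 3611 mL
cake flour: 175 g × 26/9 ≈ 506 g
rolled oats: (3 cup + 11 tbsp = 3.6875 cup) × 26/9 × 90 g/cup ≈ 959 g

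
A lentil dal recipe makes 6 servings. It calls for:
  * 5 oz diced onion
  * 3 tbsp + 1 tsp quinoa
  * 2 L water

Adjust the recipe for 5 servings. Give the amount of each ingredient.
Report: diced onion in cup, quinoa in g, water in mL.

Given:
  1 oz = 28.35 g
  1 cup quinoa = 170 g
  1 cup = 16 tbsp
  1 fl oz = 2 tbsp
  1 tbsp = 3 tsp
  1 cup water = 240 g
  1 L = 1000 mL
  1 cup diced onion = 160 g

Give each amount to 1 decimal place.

diced onion: 0.7 cup; quinoa: 29.5 g; water: 1666.7 mL

Scaling factor: 5/6.
diced onion: 5 oz × 5/6 × 28.35 g/oz ÷ 160 g/cup ≈ 0.7 cup
quinoa: (3 tbsp + 1 tsp = 10/3 tbsp) × 5/6 ÷ 16 tbsp/cup × 170 g/cup ≈ 29.5 g
water: 2 L × 5/6 × 1000 mL/L ≈ 1666.7 mL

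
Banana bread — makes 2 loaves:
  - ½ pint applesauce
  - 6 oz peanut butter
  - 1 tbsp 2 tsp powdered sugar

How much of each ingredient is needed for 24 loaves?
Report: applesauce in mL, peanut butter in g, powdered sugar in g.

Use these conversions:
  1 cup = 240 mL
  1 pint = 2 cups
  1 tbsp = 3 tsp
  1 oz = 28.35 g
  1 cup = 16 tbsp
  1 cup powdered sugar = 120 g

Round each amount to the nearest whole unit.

Scaling factor: 24/2 = 12.
applesauce: 0.5 pint × 12 × 2 cup/pint × 240 mL/cup = 2880 mL
peanut butter: 6 oz × 12 × 28.35 g/oz ≈ 2041 g
powdered sugar: (1 tbsp + 2 tsp = 5/3 tbsp) × 12 ÷ 16 tbsp/cup × 120 g/cup = 150 g

applesauce: 2880 mL; peanut butter: 2041 g; powdered sugar: 150 g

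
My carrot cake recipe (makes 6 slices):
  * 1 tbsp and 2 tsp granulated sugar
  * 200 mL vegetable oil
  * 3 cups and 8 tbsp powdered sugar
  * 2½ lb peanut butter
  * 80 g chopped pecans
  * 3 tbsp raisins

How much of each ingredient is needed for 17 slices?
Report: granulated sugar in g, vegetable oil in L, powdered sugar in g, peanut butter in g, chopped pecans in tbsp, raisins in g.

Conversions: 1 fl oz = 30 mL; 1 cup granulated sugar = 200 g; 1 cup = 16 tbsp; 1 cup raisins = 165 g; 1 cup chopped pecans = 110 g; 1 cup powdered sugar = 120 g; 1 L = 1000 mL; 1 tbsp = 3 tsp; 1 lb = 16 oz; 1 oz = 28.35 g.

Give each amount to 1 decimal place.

Scaling factor: 17/6.
granulated sugar: (1 tbsp + 2 tsp = 5/3 tbsp) × 17/6 ÷ 16 tbsp/cup × 200 g/cup ≈ 59.0 g
vegetable oil: 200 mL × 17/6 ÷ 1000 mL/L ≈ 0.6 L
powdered sugar: (3 cup + 8 tbsp = 3.5 cup) × 17/6 × 120 g/cup = 1190.0 g
peanut butter: 2.5 lb × 17/6 × 16 oz/lb × 28.35 g/oz = 3213.0 g
chopped pecans: 80 g × 17/6 ÷ 110 g/cup × 16 tbsp/cup ≈ 33.0 tbsp
raisins: 3 tbsp × 17/6 ÷ 16 tbsp/cup × 165 g/cup ≈ 87.7 g

granulated sugar: 59.0 g; vegetable oil: 0.6 L; powdered sugar: 1190.0 g; peanut butter: 3213.0 g; chopped pecans: 33.0 tbsp; raisins: 87.7 g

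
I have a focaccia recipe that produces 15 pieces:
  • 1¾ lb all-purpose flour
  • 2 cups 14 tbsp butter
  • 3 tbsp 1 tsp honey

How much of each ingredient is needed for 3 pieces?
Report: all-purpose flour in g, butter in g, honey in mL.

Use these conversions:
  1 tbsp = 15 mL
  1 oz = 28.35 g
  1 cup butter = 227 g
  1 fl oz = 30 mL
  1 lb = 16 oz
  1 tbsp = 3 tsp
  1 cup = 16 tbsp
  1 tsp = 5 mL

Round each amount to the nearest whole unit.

all-purpose flour: 159 g; butter: 131 g; honey: 10 mL

Scaling factor: 3/15 = 1/5 = 0.2.
all-purpose flour: 1.75 lb × 1/5 × 16 oz/lb × 28.35 g/oz ≈ 159 g
butter: (2 cup + 14 tbsp = 2.875 cup) × 1/5 × 227 g/cup ≈ 131 g
honey: (3 tbsp + 1 tsp = 10/3 tbsp) × 1/5 × 15 mL/tbsp = 10 mL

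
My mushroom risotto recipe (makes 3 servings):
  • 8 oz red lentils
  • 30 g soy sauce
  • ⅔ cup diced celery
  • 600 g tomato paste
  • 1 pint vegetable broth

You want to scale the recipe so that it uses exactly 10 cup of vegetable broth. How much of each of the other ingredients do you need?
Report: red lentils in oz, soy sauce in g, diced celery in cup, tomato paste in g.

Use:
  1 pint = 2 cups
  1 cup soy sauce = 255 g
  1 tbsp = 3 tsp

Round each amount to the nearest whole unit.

red lentils: 40 oz; soy sauce: 150 g; diced celery: 3 cup; tomato paste: 3000 g

The original recipe has 2 cup of vegetable broth, so the scaling factor is 10 ÷ 2 = 5.
red lentils: 8 oz × 5 = 40 oz
soy sauce: 30 g × 5 = 150 g
diced celery: 2/3 cup × 5 ≈ 3 cup
tomato paste: 600 g × 5 = 3000 g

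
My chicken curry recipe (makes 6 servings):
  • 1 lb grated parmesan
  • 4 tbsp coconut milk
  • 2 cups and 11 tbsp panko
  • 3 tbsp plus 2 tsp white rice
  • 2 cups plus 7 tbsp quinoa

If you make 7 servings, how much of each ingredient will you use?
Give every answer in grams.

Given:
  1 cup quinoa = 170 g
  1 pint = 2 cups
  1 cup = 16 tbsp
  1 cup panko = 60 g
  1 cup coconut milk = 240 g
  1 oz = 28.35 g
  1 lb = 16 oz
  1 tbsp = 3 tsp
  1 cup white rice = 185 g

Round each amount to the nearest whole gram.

Scaling factor: 7/6.
grated parmesan: 1 lb × 7/6 × 16 oz/lb × 28.35 g/oz ≈ 529 g
coconut milk: 4 tbsp × 7/6 ÷ 16 tbsp/cup × 240 g/cup = 70 g
panko: (2 cup + 11 tbsp = 2.6875 cup) × 7/6 × 60 g/cup ≈ 188 g
white rice: (3 tbsp + 2 tsp = 11/3 tbsp) × 7/6 ÷ 16 tbsp/cup × 185 g/cup ≈ 49 g
quinoa: (2 cup + 7 tbsp = 2.4375 cup) × 7/6 × 170 g/cup ≈ 483 g

grated parmesan: 529 g; coconut milk: 70 g; panko: 188 g; white rice: 49 g; quinoa: 483 g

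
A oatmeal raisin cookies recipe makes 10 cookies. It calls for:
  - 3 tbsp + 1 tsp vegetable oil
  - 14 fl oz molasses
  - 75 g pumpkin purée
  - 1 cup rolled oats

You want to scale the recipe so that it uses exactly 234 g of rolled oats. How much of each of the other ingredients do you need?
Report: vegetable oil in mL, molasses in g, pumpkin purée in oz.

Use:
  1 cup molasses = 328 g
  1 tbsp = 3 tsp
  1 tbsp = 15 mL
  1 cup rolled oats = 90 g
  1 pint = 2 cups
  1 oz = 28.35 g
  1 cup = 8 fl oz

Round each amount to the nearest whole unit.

vegetable oil: 130 mL; molasses: 1492 g; pumpkin purée: 7 oz

The original recipe has 90 g of rolled oats, so the scaling factor is 234 ÷ 90 = 13/5 = 2.6.
vegetable oil: (3 tbsp + 1 tsp = 10/3 tbsp) × 13/5 × 15 mL/tbsp = 130 mL
molasses: 14 fl oz × 13/5 ÷ 8 fl oz/cup × 328 g/cup ≈ 1492 g
pumpkin purée: 75 g × 13/5 ÷ 28.35 g/oz ≈ 7 oz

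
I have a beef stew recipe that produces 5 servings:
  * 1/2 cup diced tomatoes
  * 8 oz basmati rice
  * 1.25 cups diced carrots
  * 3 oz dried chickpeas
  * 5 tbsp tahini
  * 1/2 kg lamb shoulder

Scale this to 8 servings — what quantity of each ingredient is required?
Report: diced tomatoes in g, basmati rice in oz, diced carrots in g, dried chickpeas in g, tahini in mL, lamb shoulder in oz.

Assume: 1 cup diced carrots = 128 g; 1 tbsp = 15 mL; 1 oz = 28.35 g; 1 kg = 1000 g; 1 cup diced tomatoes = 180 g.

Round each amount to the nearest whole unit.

diced tomatoes: 144 g; basmati rice: 13 oz; diced carrots: 256 g; dried chickpeas: 136 g; tahini: 120 mL; lamb shoulder: 28 oz

Scaling factor: 8/5 = 1.6.
diced tomatoes: 0.5 cup × 8/5 × 180 g/cup = 144 g
basmati rice: 8 oz × 8/5 ≈ 13 oz
diced carrots: 1.25 cup × 8/5 × 128 g/cup = 256 g
dried chickpeas: 3 oz × 8/5 × 28.35 g/oz ≈ 136 g
tahini: 5 tbsp × 8/5 × 15 mL/tbsp = 120 mL
lamb shoulder: 0.5 kg × 8/5 × 1000 g/kg ÷ 28.35 g/oz ≈ 28 oz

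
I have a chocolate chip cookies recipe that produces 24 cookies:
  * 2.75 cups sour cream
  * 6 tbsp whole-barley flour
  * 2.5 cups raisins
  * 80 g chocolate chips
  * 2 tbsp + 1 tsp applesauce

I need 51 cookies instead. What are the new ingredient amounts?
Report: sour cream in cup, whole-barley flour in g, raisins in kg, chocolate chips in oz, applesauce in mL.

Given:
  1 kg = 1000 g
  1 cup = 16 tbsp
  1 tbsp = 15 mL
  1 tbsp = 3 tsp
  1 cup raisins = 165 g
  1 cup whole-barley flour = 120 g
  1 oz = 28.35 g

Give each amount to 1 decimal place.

sour cream: 5.8 cup; whole-barley flour: 95.6 g; raisins: 0.9 kg; chocolate chips: 6.0 oz; applesauce: 74.4 mL

Scaling factor: 51/24 = 17/8 = 2.125.
sour cream: 2.75 cup × 17/8 ≈ 5.8 cup
whole-barley flour: 6 tbsp × 17/8 ÷ 16 tbsp/cup × 120 g/cup ≈ 95.6 g
raisins: 2.5 cup × 17/8 × 165 g/cup ÷ 1000 g/kg ≈ 0.9 kg
chocolate chips: 80 g × 17/8 ÷ 28.35 g/oz ≈ 6.0 oz
applesauce: (2 tbsp + 1 tsp = 7/3 tbsp) × 17/8 × 15 mL/tbsp ≈ 74.4 mL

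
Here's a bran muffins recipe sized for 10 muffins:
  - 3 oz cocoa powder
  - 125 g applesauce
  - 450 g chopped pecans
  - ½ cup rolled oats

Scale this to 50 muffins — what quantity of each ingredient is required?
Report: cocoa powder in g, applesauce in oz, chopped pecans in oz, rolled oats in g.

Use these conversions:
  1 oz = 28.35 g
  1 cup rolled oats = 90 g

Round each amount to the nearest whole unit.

Scaling factor: 50/10 = 5.
cocoa powder: 3 oz × 5 × 28.35 g/oz ≈ 425 g
applesauce: 125 g × 5 ÷ 28.35 g/oz ≈ 22 oz
chopped pecans: 450 g × 5 ÷ 28.35 g/oz ≈ 79 oz
rolled oats: 0.5 cup × 5 × 90 g/cup = 225 g

cocoa powder: 425 g; applesauce: 22 oz; chopped pecans: 79 oz; rolled oats: 225 g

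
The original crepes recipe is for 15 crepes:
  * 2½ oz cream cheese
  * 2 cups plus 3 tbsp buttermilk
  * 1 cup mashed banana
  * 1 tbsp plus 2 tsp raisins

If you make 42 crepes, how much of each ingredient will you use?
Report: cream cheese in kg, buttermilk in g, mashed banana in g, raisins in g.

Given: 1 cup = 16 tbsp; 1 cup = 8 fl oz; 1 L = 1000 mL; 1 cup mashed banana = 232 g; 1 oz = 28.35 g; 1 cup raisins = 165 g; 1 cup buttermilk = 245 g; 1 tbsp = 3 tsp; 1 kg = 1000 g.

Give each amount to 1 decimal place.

Scaling factor: 42/15 = 14/5 = 2.8.
cream cheese: 2.5 oz × 14/5 × 28.35 g/oz ÷ 1000 g/kg ≈ 0.2 kg
buttermilk: (2 cup + 3 tbsp = 2.1875 cup) × 14/5 × 245 g/cup ≈ 1500.6 g
mashed banana: 1 cup × 14/5 × 232 g/cup = 649.6 g
raisins: (1 tbsp + 2 tsp = 5/3 tbsp) × 14/5 ÷ 16 tbsp/cup × 165 g/cup ≈ 48.1 g

cream cheese: 0.2 kg; buttermilk: 1500.6 g; mashed banana: 649.6 g; raisins: 48.1 g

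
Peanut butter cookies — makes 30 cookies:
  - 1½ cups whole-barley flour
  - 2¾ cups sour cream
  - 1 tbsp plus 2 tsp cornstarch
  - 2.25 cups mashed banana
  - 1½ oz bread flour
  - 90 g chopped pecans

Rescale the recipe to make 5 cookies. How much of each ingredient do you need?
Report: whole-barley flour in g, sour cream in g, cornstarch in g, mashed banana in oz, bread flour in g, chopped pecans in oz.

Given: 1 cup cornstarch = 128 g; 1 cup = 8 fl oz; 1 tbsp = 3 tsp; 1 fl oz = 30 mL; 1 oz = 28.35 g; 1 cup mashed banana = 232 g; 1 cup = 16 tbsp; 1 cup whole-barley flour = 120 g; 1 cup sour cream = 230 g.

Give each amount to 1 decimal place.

whole-barley flour: 30.0 g; sour cream: 105.4 g; cornstarch: 2.2 g; mashed banana: 3.1 oz; bread flour: 7.1 g; chopped pecans: 0.5 oz

Scaling factor: 5/30 = 1/6.
whole-barley flour: 1.5 cup × 1/6 × 120 g/cup = 30.0 g
sour cream: 2.75 cup × 1/6 × 230 g/cup ≈ 105.4 g
cornstarch: (1 tbsp + 2 tsp = 5/3 tbsp) × 1/6 ÷ 16 tbsp/cup × 128 g/cup ≈ 2.2 g
mashed banana: 2.25 cup × 1/6 × 232 g/cup ÷ 28.35 g/oz ≈ 3.1 oz
bread flour: 1.5 oz × 1/6 × 28.35 g/oz ≈ 7.1 g
chopped pecans: 90 g × 1/6 ÷ 28.35 g/oz ≈ 0.5 oz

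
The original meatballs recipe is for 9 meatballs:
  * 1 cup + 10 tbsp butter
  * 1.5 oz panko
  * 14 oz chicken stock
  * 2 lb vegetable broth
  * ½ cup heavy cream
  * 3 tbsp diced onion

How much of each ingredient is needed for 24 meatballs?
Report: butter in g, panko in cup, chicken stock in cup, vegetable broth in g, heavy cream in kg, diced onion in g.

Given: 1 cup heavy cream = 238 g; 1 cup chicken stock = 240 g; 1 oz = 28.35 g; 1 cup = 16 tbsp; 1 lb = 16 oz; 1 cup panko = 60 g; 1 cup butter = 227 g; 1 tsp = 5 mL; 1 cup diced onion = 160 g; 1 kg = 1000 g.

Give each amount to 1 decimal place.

Scaling factor: 24/9 = 8/3.
butter: (1 cup + 10 tbsp = 1.625 cup) × 8/3 × 227 g/cup ≈ 983.7 g
panko: 1.5 oz × 8/3 × 28.35 g/oz ÷ 60 g/cup ≈ 1.9 cup
chicken stock: 14 oz × 8/3 × 28.35 g/oz ÷ 240 g/cup ≈ 4.4 cup
vegetable broth: 2 lb × 8/3 × 16 oz/lb × 28.35 g/oz = 2419.2 g
heavy cream: 0.5 cup × 8/3 × 238 g/cup ÷ 1000 g/kg ≈ 0.3 kg
diced onion: 3 tbsp × 8/3 ÷ 16 tbsp/cup × 160 g/cup = 80.0 g

butter: 983.7 g; panko: 1.9 cup; chicken stock: 4.4 cup; vegetable broth: 2419.2 g; heavy cream: 0.3 kg; diced onion: 80.0 g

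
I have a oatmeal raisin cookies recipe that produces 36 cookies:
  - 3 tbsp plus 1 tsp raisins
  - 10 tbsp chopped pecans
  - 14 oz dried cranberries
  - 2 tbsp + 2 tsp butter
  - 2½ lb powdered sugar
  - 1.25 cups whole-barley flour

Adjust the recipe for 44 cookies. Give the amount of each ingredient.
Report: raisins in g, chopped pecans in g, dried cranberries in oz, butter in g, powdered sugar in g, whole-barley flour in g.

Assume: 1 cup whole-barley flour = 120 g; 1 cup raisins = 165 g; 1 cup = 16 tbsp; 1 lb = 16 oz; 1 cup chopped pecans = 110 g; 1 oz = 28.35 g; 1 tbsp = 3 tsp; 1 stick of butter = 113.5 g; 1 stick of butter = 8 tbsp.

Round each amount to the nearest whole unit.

Scaling factor: 44/36 = 11/9.
raisins: (3 tbsp + 1 tsp = 10/3 tbsp) × 11/9 ÷ 16 tbsp/cup × 165 g/cup ≈ 42 g
chopped pecans: 10 tbsp × 11/9 ÷ 16 tbsp/cup × 110 g/cup ≈ 84 g
dried cranberries: 14 oz × 11/9 ≈ 17 oz
butter: (2 tbsp + 2 tsp = 8/3 tbsp) × 11/9 ÷ 8 tbsp/stick × 113.5 g/stick ≈ 46 g
powdered sugar: 2.5 lb × 11/9 × 16 oz/lb × 28.35 g/oz = 1386 g
whole-barley flour: 1.25 cup × 11/9 × 120 g/cup ≈ 183 g

raisins: 42 g; chopped pecans: 84 g; dried cranberries: 17 oz; butter: 46 g; powdered sugar: 1386 g; whole-barley flour: 183 g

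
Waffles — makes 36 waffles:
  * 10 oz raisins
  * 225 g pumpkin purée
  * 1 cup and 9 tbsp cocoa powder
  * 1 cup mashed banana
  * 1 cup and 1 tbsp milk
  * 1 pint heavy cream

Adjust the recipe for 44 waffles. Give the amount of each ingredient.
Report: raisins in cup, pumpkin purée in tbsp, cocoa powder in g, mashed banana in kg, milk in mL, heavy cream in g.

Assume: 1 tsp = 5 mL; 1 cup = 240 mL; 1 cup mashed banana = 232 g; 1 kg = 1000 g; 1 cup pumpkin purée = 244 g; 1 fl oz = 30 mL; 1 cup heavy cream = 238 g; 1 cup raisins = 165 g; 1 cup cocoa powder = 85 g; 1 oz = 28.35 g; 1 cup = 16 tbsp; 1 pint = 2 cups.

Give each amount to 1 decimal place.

Scaling factor: 44/36 = 11/9.
raisins: 10 oz × 11/9 × 28.35 g/oz ÷ 165 g/cup = 2.1 cup
pumpkin purée: 225 g × 11/9 ÷ 244 g/cup × 16 tbsp/cup ≈ 18.0 tbsp
cocoa powder: (1 cup + 9 tbsp = 1.5625 cup) × 11/9 × 85 g/cup ≈ 162.3 g
mashed banana: 1 cup × 11/9 × 232 g/cup ÷ 1000 g/kg ≈ 0.3 kg
milk: (1 cup + 1 tbsp = 1.0625 cup) × 11/9 × 240 mL/cup ≈ 311.7 mL
heavy cream: 1 pint × 11/9 × 2 cup/pint × 238 g/cup ≈ 581.8 g

raisins: 2.1 cup; pumpkin purée: 18.0 tbsp; cocoa powder: 162.3 g; mashed banana: 0.3 kg; milk: 311.7 mL; heavy cream: 581.8 g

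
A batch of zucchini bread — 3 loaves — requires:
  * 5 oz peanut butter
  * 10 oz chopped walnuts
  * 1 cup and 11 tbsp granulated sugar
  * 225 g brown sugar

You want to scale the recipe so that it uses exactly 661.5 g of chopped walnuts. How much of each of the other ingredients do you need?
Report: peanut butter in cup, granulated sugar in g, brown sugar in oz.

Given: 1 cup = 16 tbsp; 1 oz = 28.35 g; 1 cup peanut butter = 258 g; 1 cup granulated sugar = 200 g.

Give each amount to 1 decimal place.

peanut butter: 1.3 cup; granulated sugar: 787.5 g; brown sugar: 18.5 oz

The original recipe has 283.5 g of chopped walnuts, so the scaling factor is 661.5 ÷ 283.5 = 7/3.
peanut butter: 5 oz × 7/3 × 28.35 g/oz ÷ 258 g/cup ≈ 1.3 cup
granulated sugar: (1 cup + 11 tbsp = 1.6875 cup) × 7/3 × 200 g/cup = 787.5 g
brown sugar: 225 g × 7/3 ÷ 28.35 g/oz ≈ 18.5 oz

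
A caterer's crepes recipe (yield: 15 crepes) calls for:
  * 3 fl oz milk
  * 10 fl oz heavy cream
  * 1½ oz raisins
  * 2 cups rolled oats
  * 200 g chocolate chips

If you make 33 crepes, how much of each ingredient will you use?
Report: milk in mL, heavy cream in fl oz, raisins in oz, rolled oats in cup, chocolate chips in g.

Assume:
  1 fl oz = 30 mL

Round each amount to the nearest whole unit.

Scaling factor: 33/15 = 11/5 = 2.2.
milk: 3 fl oz × 11/5 × 30 mL/fl oz = 198 mL
heavy cream: 10 fl oz × 11/5 = 22 fl oz
raisins: 1.5 oz × 11/5 ≈ 3 oz
rolled oats: 2 cup × 11/5 ≈ 4 cup
chocolate chips: 200 g × 11/5 = 440 g

milk: 198 mL; heavy cream: 22 fl oz; raisins: 3 oz; rolled oats: 4 cup; chocolate chips: 440 g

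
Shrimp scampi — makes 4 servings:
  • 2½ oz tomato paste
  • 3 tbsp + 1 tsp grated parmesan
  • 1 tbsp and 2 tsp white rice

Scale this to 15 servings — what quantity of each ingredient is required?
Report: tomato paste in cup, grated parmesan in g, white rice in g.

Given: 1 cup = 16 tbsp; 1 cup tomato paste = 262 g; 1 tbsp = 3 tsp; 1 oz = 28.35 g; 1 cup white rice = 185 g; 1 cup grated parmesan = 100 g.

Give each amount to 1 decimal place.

tomato paste: 1.0 cup; grated parmesan: 78.1 g; white rice: 72.3 g

Scaling factor: 15/4 = 3.75.
tomato paste: 2.5 oz × 15/4 × 28.35 g/oz ÷ 262 g/cup ≈ 1.0 cup
grated parmesan: (3 tbsp + 1 tsp = 10/3 tbsp) × 15/4 ÷ 16 tbsp/cup × 100 g/cup ≈ 78.1 g
white rice: (1 tbsp + 2 tsp = 5/3 tbsp) × 15/4 ÷ 16 tbsp/cup × 185 g/cup ≈ 72.3 g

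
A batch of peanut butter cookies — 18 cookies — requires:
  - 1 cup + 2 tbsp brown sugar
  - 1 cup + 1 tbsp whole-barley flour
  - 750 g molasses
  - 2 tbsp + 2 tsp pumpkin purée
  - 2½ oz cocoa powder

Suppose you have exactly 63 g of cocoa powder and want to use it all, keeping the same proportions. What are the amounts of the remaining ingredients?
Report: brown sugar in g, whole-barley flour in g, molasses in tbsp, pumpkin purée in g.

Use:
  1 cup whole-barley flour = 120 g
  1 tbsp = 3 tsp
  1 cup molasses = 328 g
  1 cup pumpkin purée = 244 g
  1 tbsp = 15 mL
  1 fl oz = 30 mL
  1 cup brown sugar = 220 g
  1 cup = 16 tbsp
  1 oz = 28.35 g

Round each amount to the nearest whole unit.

brown sugar: 220 g; whole-barley flour: 113 g; molasses: 33 tbsp; pumpkin purée: 36 g

The original recipe has 70.875 g of cocoa powder, so the scaling factor is 63 ÷ 70.875 = 8/9.
brown sugar: (1 cup + 2 tbsp = 1.125 cup) × 8/9 × 220 g/cup = 220 g
whole-barley flour: (1 cup + 1 tbsp = 1.0625 cup) × 8/9 × 120 g/cup ≈ 113 g
molasses: 750 g × 8/9 ÷ 328 g/cup × 16 tbsp/cup ≈ 33 tbsp
pumpkin purée: (2 tbsp + 2 tsp = 8/3 tbsp) × 8/9 ÷ 16 tbsp/cup × 244 g/cup ≈ 36 g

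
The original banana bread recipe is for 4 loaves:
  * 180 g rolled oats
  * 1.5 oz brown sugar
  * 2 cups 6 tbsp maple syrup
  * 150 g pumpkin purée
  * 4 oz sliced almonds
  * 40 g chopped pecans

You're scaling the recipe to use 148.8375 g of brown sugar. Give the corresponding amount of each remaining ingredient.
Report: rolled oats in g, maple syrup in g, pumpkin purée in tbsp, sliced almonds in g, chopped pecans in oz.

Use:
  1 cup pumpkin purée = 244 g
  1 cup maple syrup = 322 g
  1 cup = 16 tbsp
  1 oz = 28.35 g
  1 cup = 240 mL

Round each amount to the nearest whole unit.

The original recipe has 42.525 g of brown sugar, so the scaling factor is 148.8375 ÷ 42.525 = 7/2 = 3.5.
rolled oats: 180 g × 7/2 = 630 g
maple syrup: (2 cup + 6 tbsp = 2.375 cup) × 7/2 × 322 g/cup ≈ 2677 g
pumpkin purée: 150 g × 7/2 ÷ 244 g/cup × 16 tbsp/cup ≈ 34 tbsp
sliced almonds: 4 oz × 7/2 × 28.35 g/oz ≈ 397 g
chopped pecans: 40 g × 7/2 ÷ 28.35 g/oz ≈ 5 oz

rolled oats: 630 g; maple syrup: 2677 g; pumpkin purée: 34 tbsp; sliced almonds: 397 g; chopped pecans: 5 oz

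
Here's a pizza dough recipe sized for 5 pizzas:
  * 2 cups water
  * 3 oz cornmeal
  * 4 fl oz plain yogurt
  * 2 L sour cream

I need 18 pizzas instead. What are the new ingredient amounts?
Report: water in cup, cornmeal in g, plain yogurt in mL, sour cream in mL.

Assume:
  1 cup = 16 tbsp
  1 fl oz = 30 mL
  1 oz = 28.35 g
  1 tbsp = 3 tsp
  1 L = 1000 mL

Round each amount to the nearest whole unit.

water: 7 cup; cornmeal: 306 g; plain yogurt: 432 mL; sour cream: 7200 mL

Scaling factor: 18/5 = 3.6.
water: 2 cup × 18/5 ≈ 7 cup
cornmeal: 3 oz × 18/5 × 28.35 g/oz ≈ 306 g
plain yogurt: 4 fl oz × 18/5 × 30 mL/fl oz = 432 mL
sour cream: 2 L × 18/5 × 1000 mL/L = 7200 mL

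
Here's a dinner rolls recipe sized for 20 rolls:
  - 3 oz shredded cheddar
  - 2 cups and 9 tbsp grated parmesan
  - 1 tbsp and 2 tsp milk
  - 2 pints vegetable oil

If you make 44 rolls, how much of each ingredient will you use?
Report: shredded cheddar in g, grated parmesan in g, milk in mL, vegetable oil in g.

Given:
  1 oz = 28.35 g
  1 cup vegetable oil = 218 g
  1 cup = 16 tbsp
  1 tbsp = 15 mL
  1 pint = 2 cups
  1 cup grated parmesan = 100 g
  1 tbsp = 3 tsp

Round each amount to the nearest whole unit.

Scaling factor: 44/20 = 11/5 = 2.2.
shredded cheddar: 3 oz × 11/5 × 28.35 g/oz ≈ 187 g
grated parmesan: (2 cup + 9 tbsp = 2.5625 cup) × 11/5 × 100 g/cup ≈ 564 g
milk: (1 tbsp + 2 tsp = 5/3 tbsp) × 11/5 × 15 mL/tbsp = 55 mL
vegetable oil: 2 pint × 11/5 × 2 cup/pint × 218 g/cup ≈ 1918 g

shredded cheddar: 187 g; grated parmesan: 564 g; milk: 55 mL; vegetable oil: 1918 g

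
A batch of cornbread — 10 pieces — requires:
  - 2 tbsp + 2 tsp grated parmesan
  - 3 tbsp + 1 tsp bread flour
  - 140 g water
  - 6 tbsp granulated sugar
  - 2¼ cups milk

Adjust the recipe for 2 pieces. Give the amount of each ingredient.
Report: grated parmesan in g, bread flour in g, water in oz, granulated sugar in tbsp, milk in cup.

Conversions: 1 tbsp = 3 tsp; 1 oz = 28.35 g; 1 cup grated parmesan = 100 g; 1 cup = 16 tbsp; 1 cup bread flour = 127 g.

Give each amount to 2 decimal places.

grated parmesan: 3.33 g; bread flour: 5.29 g; water: 0.99 oz; granulated sugar: 1.20 tbsp; milk: 0.45 cup

Scaling factor: 2/10 = 1/5 = 0.2.
grated parmesan: (2 tbsp + 2 tsp = 8/3 tbsp) × 1/5 ÷ 16 tbsp/cup × 100 g/cup ≈ 3.33 g
bread flour: (3 tbsp + 1 tsp = 10/3 tbsp) × 1/5 ÷ 16 tbsp/cup × 127 g/cup ≈ 5.29 g
water: 140 g × 1/5 ÷ 28.35 g/oz ≈ 0.99 oz
granulated sugar: 6 tbsp × 1/5 = 1.20 tbsp
milk: 2.25 cup × 1/5 = 0.45 cup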